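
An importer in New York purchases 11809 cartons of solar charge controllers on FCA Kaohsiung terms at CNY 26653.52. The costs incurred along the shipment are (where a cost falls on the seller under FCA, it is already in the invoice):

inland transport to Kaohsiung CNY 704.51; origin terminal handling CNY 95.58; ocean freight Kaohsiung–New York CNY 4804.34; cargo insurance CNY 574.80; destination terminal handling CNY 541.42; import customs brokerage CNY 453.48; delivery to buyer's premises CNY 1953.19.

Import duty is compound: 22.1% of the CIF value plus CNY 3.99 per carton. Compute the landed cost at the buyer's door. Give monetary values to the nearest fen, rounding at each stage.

FCA: the seller delivers export-cleared goods to the carrier; the buyer bears costs from that point.
Already in the invoice (seller's account under FCA): inland to port — exclude.
CIF value = FCA price + origin terminal + freight + insurance = 26653.52 + 95.58 + 4804.34 + 574.80 = 32128.24
Ad valorem component: 32128.24 × 22.1% = 7100.34
Specific component: 11809 × 3.99 = 47117.91
Import duty = 7100.34 + 47117.91 = 54218.25
Buyer bears: origin terminal 95.58 + freight 4804.34 + insurance 574.80 + destination terminal 541.42 + brokerage 453.48 + delivery 1953.19 + duty 54218.25 = 62641.06
Landed cost = invoice 26653.52 + 62641.06 = 89294.58

Total landed cost: CNY 89294.58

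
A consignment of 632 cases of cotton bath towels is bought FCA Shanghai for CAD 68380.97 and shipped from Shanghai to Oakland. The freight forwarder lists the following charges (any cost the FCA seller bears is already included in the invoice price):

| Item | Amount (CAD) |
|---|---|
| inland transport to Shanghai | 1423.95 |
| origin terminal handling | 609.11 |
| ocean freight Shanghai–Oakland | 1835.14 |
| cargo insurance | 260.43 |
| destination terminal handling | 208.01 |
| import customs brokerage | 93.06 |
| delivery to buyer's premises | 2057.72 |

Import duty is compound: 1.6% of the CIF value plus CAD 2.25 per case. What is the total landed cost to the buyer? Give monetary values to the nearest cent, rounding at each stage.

FCA: the seller delivers export-cleared goods to the carrier; the buyer bears costs from that point.
Already in the invoice (seller's account under FCA): inland to port — exclude.
CIF value = FCA price + origin terminal + freight + insurance = 68380.97 + 609.11 + 1835.14 + 260.43 = 71085.65
Ad valorem component: 71085.65 × 1.6% = 1137.37
Specific component: 632 × 2.25 = 1422.00
Import duty = 1137.37 + 1422.00 = 2559.37
Buyer bears: origin terminal 609.11 + freight 1835.14 + insurance 260.43 + destination terminal 208.01 + brokerage 93.06 + delivery 2057.72 + duty 2559.37 = 7622.84
Landed cost = invoice 68380.97 + 7622.84 = 76003.81

Total landed cost: CAD 76003.81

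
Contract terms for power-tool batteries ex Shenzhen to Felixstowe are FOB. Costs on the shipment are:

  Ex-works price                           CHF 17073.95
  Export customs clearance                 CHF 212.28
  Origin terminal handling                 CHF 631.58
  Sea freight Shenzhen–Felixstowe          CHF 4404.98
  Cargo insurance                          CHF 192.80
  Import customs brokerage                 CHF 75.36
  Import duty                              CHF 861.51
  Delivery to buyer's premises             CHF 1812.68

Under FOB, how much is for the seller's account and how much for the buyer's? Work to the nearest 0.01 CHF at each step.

FOB: the seller bears costs until goods are on board at the origin port; the buyer bears freight, insurance and all costs thereafter.
Seller's account: goods 17073.95 + export clearance 212.28 + origin terminal 631.58 = 17917.81
Buyer's account: freight 4404.98 + insurance 192.80 + brokerage 75.36 + duty 861.51 + delivery 1812.68 = 7347.33

Seller: CHF 17917.81; buyer: CHF 7347.33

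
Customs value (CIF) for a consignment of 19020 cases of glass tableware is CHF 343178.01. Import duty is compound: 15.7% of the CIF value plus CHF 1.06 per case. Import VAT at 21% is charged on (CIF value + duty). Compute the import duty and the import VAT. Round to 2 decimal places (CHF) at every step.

Ad valorem component: 343178.01 × 15.7% = 53878.95
Specific component: 19020 × 1.06 = 20161.20
Import duty = 53878.95 + 20161.20 = 74040.15
VAT base = CIF + duty = 343178.01 + 74040.15 = 417218.16
Import VAT = 417218.16 × 21% = 87615.81

Import duty: CHF 74040.15; import VAT: CHF 87615.81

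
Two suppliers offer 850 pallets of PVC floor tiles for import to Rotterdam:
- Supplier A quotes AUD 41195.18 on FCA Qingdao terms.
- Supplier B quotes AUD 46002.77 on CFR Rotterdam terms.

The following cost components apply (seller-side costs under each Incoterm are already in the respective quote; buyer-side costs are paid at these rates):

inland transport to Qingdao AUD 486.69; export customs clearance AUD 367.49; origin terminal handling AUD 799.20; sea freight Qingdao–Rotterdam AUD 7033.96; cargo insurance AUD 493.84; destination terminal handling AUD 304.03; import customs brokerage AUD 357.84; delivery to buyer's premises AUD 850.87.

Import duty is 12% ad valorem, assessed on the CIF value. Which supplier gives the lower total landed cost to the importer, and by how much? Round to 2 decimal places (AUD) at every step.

Supplier B is cheaper by AUD 3388.64

Supplier A (FCA):
CIF value = FCA price + origin terminal + freight + insurance = 41195.18 + 799.20 + 7033.96 + 493.84 = 49522.18
Import duty = 49522.18 × 12% = 5942.66
Buyer bears (A): 799.20 + 7033.96 + 493.84 + 304.03 + 357.84 + 850.87 = 9839.74
Landed cost (A) = invoice 41195.18 + 9839.74 + duty 5942.66 = 56977.58
Supplier B (CFR):
CIF value = CFR price + insurance = 46002.77 + 493.84 = 46496.61
Import duty = 46496.61 × 12% = 5579.59
Buyer bears (B): 493.84 + 304.03 + 357.84 + 850.87 = 2006.58
Landed cost (B) = invoice 46002.77 + 2006.58 + duty 5579.59 = 53588.94
Difference = |56977.58 − 53588.94| = 3388.64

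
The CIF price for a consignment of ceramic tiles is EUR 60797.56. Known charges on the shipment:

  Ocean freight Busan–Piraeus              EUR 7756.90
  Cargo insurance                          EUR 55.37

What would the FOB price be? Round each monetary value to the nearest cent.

From CIF to FOB, the seller no longer bears: freight, insurance.
FOB price = 60797.56 − 7756.90 − 55.37 = 52985.29

FOB price: EUR 52985.29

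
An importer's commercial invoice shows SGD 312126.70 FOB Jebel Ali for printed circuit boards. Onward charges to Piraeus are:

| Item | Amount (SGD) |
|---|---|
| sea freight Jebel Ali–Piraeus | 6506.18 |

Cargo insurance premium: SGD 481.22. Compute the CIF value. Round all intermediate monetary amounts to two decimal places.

CIF value: SGD 319114.10

CIF = FOB price + freight + insurance
CIF = 312126.70 + 6506.18 + 481.22 = 319114.10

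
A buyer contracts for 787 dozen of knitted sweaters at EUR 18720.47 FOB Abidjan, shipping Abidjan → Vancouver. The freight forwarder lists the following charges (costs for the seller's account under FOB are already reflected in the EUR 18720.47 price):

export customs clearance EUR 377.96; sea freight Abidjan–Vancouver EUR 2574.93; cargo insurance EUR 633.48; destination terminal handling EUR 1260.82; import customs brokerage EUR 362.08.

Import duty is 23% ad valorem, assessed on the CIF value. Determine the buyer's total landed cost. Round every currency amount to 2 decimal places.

Total landed cost: EUR 28595.42

FOB: the seller bears costs until goods are on board at the origin port; the buyer bears freight, insurance and all costs thereafter.
Already in the invoice (seller's account under FOB): export clearance — exclude.
CIF value = FOB price + freight + insurance = 18720.47 + 2574.93 + 633.48 = 21928.88
Import duty = 21928.88 × 23% = 5043.64
Buyer bears: freight 2574.93 + insurance 633.48 + destination terminal 1260.82 + brokerage 362.08 + duty 5043.64 = 9874.95
Landed cost = invoice 18720.47 + 9874.95 = 28595.42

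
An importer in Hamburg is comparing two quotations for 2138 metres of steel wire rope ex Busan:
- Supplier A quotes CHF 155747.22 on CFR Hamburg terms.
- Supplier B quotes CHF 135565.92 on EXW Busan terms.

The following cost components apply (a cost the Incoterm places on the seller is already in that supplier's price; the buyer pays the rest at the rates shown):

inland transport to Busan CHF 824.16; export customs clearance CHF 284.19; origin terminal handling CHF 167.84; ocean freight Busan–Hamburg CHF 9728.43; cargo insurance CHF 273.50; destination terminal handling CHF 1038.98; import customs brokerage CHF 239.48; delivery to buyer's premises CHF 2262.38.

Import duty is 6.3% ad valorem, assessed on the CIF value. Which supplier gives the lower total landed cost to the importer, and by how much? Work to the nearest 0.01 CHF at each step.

Supplier A (CFR):
CIF value = CFR price + insurance = 155747.22 + 273.50 = 156020.72
Import duty = 156020.72 × 6.3% = 9829.31
Buyer bears (A): 273.50 + 1038.98 + 239.48 + 2262.38 = 3814.34
Landed cost (A) = invoice 155747.22 + 3814.34 + duty 9829.31 = 169390.87
Supplier B (EXW):
CIF value = EXW price + inland to port + export clearance + origin terminal + freight + insurance = 135565.92 + 824.16 + 284.19 + 167.84 + 9728.43 + 273.50 = 146844.04
Import duty = 146844.04 × 6.3% = 9251.17
Buyer bears (B): 824.16 + 284.19 + 167.84 + 9728.43 + 273.50 + 1038.98 + 239.48 + 2262.38 = 14818.96
Landed cost (B) = invoice 135565.92 + 14818.96 + duty 9251.17 = 159636.05
Difference = |169390.87 − 159636.05| = 9754.82

Supplier B is cheaper by CHF 9754.82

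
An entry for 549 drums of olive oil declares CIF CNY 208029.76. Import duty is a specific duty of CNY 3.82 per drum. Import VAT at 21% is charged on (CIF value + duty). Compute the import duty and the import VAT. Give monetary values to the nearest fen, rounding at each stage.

Import duty = 549 × 3.82 = 2097.18
VAT base = CIF + duty = 208029.76 + 2097.18 = 210126.94
Import VAT = 210126.94 × 21% = 44126.66

Import duty: CNY 2097.18; import VAT: CNY 44126.66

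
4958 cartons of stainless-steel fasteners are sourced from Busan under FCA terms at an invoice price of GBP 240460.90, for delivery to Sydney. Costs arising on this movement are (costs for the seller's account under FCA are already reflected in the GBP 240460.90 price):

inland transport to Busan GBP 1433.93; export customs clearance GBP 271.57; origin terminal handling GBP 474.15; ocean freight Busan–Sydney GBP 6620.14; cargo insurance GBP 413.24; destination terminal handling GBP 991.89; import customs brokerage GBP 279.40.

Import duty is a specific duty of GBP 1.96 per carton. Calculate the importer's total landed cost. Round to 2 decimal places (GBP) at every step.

Total landed cost: GBP 258957.40

FCA: the seller delivers export-cleared goods to the carrier; the buyer bears costs from that point.
Already in the invoice (seller's account under FCA): inland to port, export clearance — exclude.
CIF value = FCA price + origin terminal + freight + insurance = 240460.90 + 474.15 + 6620.14 + 413.24 = 247968.43
Import duty = 4958 × 1.96 = 9717.68
Buyer bears: origin terminal 474.15 + freight 6620.14 + insurance 413.24 + destination terminal 991.89 + brokerage 279.40 + duty 9717.68 = 18496.50
Landed cost = invoice 240460.90 + 18496.50 = 258957.40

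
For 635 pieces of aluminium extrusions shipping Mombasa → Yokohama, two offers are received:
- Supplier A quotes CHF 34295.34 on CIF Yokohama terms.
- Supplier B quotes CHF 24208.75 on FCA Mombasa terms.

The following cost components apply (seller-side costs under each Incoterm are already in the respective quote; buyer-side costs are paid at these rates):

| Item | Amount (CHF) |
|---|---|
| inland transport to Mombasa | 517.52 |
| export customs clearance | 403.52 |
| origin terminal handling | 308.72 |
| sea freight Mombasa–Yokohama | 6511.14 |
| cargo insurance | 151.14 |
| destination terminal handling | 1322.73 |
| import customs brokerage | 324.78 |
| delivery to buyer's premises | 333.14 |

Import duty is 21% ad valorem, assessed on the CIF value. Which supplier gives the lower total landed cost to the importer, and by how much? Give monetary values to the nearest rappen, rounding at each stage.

Supplier A (CIF):
The CIF price already equals the CIF value: 34295.34
Import duty = 34295.34 × 21% = 7202.02
Buyer bears (A): 1322.73 + 324.78 + 333.14 = 1980.65
Landed cost (A) = invoice 34295.34 + 1980.65 + duty 7202.02 = 43478.01
Supplier B (FCA):
CIF value = FCA price + origin terminal + freight + insurance = 24208.75 + 308.72 + 6511.14 + 151.14 = 31179.75
Import duty = 31179.75 × 21% = 6547.75
Buyer bears (B): 308.72 + 6511.14 + 151.14 + 1322.73 + 324.78 + 333.14 = 8951.65
Landed cost (B) = invoice 24208.75 + 8951.65 + duty 6547.75 = 39708.15
Difference = |43478.01 − 39708.15| = 3769.86

Supplier B is cheaper by CHF 3769.86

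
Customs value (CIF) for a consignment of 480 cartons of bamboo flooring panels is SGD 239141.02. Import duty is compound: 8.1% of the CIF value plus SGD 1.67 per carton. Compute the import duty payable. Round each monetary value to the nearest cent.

Import duty: SGD 20172.02

Ad valorem component: 239141.02 × 8.1% = 19370.42
Specific component: 480 × 1.67 = 801.60
Import duty = 19370.42 + 801.60 = 20172.02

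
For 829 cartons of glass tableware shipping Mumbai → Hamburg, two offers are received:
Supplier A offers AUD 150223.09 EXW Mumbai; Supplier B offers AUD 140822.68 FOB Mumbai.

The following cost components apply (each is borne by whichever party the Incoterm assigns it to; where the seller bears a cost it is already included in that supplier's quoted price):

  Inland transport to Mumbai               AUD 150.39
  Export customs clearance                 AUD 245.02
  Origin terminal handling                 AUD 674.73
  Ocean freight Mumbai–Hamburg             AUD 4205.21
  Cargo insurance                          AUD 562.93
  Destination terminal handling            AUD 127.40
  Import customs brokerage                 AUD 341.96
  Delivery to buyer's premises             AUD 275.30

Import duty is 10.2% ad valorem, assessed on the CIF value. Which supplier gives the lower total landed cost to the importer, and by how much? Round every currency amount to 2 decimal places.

Supplier B is cheaper by AUD 11538.55

Supplier A (EXW):
CIF value = EXW price + inland to port + export clearance + origin terminal + freight + insurance = 150223.09 + 150.39 + 245.02 + 674.73 + 4205.21 + 562.93 = 156061.37
Import duty = 156061.37 × 10.2% = 15918.26
Buyer bears (A): 150.39 + 245.02 + 674.73 + 4205.21 + 562.93 + 127.40 + 341.96 + 275.30 = 6582.94
Landed cost (A) = invoice 150223.09 + 6582.94 + duty 15918.26 = 172724.29
Supplier B (FOB):
CIF value = FOB price + freight + insurance = 140822.68 + 4205.21 + 562.93 = 145590.82
Import duty = 145590.82 × 10.2% = 14850.26
Buyer bears (B): 4205.21 + 562.93 + 127.40 + 341.96 + 275.30 = 5512.80
Landed cost (B) = invoice 140822.68 + 5512.80 + duty 14850.26 = 161185.74
Difference = |172724.29 − 161185.74| = 11538.55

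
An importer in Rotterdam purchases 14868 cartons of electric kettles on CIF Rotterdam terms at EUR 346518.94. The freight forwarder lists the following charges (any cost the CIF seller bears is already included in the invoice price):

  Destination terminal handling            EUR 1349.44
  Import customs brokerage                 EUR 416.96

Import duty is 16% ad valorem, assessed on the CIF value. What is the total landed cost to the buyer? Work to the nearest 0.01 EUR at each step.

Total landed cost: EUR 403728.37

CIF: the seller pays costs through ocean freight and marine insurance to the destination port.
The CIF price already equals the CIF value: 346518.94
Import duty = 346518.94 × 16% = 55443.03
Buyer bears: destination terminal 1349.44 + brokerage 416.96 + duty 55443.03 = 57209.43
Landed cost = invoice 346518.94 + 57209.43 = 403728.37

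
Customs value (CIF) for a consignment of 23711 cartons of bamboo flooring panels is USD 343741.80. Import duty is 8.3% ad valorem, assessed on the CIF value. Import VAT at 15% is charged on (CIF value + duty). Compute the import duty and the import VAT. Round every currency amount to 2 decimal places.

Import duty = 343741.80 × 8.3% = 28530.57
VAT base = CIF + duty = 343741.80 + 28530.57 = 372272.37
Import VAT = 372272.37 × 15% = 55840.86

Import duty: USD 28530.57; import VAT: USD 55840.86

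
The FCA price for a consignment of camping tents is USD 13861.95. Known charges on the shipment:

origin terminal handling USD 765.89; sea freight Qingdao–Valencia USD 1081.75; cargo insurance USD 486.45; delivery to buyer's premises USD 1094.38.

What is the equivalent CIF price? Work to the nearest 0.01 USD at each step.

CIF price: USD 16196.04

Not relevant to the conversion: delivery — on the buyer under both terms; not part of either seller's price.
From FCA to CIF, the seller additionally bears: origin terminal, freight, insurance.
CIF price = 13861.95 + 765.89 + 1081.75 + 486.45 = 16196.04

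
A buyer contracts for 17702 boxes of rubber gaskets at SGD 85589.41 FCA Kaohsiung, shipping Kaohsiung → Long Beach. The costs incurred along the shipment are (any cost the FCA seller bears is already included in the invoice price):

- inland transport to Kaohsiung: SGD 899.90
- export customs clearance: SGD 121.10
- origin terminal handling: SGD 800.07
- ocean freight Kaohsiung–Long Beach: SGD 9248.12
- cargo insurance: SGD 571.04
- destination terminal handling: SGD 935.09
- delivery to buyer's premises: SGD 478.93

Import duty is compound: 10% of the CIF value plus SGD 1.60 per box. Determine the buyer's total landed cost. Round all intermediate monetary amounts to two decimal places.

Total landed cost: SGD 135566.72

FCA: the seller delivers export-cleared goods to the carrier; the buyer bears costs from that point.
Already in the invoice (seller's account under FCA): inland to port, export clearance — exclude.
CIF value = FCA price + origin terminal + freight + insurance = 85589.41 + 800.07 + 9248.12 + 571.04 = 96208.64
Ad valorem component: 96208.64 × 10% = 9620.86
Specific component: 17702 × 1.60 = 28323.20
Import duty = 9620.86 + 28323.20 = 37944.06
Buyer bears: origin terminal 800.07 + freight 9248.12 + insurance 571.04 + destination terminal 935.09 + delivery 478.93 + duty 37944.06 = 49977.31
Landed cost = invoice 85589.41 + 49977.31 = 135566.72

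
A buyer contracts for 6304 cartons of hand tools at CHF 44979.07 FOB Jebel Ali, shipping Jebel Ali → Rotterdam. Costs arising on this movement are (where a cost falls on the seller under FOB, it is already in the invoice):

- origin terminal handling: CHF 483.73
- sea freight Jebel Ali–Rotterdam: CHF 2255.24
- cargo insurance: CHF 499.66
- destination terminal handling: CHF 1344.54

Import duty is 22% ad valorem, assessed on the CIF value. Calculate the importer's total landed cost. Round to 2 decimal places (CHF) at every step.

FOB: the seller bears costs until goods are on board at the origin port; the buyer bears freight, insurance and all costs thereafter.
Already in the invoice (seller's account under FOB): origin terminal — exclude.
CIF value = FOB price + freight + insurance = 44979.07 + 2255.24 + 499.66 = 47733.97
Import duty = 47733.97 × 22% = 10501.47
Buyer bears: freight 2255.24 + insurance 499.66 + destination terminal 1344.54 + duty 10501.47 = 14600.91
Landed cost = invoice 44979.07 + 14600.91 = 59579.98

Total landed cost: CHF 59579.98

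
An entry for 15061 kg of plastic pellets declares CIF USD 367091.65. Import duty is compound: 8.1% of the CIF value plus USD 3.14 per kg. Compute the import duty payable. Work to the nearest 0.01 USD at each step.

Ad valorem component: 367091.65 × 8.1% = 29734.42
Specific component: 15061 × 3.14 = 47291.54
Import duty = 29734.42 + 47291.54 = 77025.96

Import duty: USD 77025.96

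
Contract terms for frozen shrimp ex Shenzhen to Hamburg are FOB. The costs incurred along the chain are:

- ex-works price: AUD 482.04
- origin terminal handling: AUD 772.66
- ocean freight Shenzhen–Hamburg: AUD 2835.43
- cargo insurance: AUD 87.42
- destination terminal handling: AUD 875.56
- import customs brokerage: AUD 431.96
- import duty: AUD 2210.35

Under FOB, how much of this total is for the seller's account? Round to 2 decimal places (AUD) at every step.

FOB: the seller bears costs until goods are on board at the origin port; the buyer bears freight, insurance and all costs thereafter.
Seller's account: goods 482.04 + origin terminal 772.66 = 1254.70
Buyer's account: freight 2835.43 + insurance 87.42 + destination terminal 875.56 + brokerage 431.96 + duty 2210.35 = 6440.72

Seller's account: AUD 1254.70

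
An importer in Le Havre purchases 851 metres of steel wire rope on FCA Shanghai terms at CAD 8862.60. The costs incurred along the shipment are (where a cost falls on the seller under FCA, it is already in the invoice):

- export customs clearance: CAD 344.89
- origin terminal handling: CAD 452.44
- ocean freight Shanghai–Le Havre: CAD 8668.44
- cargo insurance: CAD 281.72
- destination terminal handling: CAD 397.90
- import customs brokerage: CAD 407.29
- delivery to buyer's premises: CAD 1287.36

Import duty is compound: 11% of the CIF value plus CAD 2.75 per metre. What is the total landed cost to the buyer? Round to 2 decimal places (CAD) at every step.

FCA: the seller delivers export-cleared goods to the carrier; the buyer bears costs from that point.
Already in the invoice (seller's account under FCA): export clearance — exclude.
CIF value = FCA price + origin terminal + freight + insurance = 8862.60 + 452.44 + 8668.44 + 281.72 = 18265.20
Ad valorem component: 18265.20 × 11% = 2009.17
Specific component: 851 × 2.75 = 2340.25
Import duty = 2009.17 + 2340.25 = 4349.42
Buyer bears: origin terminal 452.44 + freight 8668.44 + insurance 281.72 + destination terminal 397.90 + brokerage 407.29 + delivery 1287.36 + duty 4349.42 = 15844.57
Landed cost = invoice 8862.60 + 15844.57 = 24707.17

Total landed cost: CAD 24707.17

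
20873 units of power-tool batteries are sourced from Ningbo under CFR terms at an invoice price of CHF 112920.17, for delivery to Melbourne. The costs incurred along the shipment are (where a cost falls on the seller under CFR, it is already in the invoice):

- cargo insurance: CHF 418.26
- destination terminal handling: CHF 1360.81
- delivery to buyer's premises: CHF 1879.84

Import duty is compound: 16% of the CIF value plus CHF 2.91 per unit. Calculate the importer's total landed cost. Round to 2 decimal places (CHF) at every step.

CFR: the seller pays costs through ocean freight to the destination port, but not insurance.
CIF value = CFR price + insurance = 112920.17 + 418.26 = 113338.43
Ad valorem component: 113338.43 × 16% = 18134.15
Specific component: 20873 × 2.91 = 60740.43
Import duty = 18134.15 + 60740.43 = 78874.58
Buyer bears: insurance 418.26 + destination terminal 1360.81 + delivery 1879.84 + duty 78874.58 = 82533.49
Landed cost = invoice 112920.17 + 82533.49 = 195453.66

Total landed cost: CHF 195453.66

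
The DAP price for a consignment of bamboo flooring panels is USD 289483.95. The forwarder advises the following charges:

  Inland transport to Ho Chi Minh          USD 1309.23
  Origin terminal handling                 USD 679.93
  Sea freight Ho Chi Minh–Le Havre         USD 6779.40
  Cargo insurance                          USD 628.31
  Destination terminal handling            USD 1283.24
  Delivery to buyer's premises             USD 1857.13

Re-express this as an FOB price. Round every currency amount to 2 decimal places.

Not relevant to the conversion: origin terminal, inland to port — on the seller under both DAP and FOB; already in the DAP price and stays in the FOB price.
From DAP to FOB, the seller no longer bears: freight, insurance, destination terminal, delivery.
FOB price = 289483.95 − 6779.40 − 628.31 − 1283.24 − 1857.13 = 278935.87

FOB price: USD 278935.87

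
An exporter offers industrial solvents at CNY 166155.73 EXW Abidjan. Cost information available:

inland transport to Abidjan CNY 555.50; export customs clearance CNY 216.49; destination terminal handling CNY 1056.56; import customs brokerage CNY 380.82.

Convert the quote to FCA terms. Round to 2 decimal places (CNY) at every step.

FCA price: CNY 166927.72

Not relevant to the conversion: destination terminal, brokerage — on the buyer under both terms; not part of either seller's price.
From EXW to FCA, the seller additionally bears: inland to port, export clearance.
FCA price = 166155.73 + 555.50 + 216.49 = 166927.72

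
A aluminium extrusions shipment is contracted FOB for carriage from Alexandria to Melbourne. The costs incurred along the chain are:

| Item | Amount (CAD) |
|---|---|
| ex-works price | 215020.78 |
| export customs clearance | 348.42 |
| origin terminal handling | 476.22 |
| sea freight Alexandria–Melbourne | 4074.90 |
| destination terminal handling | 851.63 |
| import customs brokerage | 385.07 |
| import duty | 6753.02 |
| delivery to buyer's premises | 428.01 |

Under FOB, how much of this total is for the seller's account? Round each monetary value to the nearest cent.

FOB: the seller bears costs until goods are on board at the origin port; the buyer bears freight, insurance and all costs thereafter.
Seller's account: goods 215020.78 + export clearance 348.42 + origin terminal 476.22 = 215845.42
Buyer's account: freight 4074.90 + destination terminal 851.63 + brokerage 385.07 + duty 6753.02 + delivery 428.01 = 12492.63

Seller's account: CAD 215845.42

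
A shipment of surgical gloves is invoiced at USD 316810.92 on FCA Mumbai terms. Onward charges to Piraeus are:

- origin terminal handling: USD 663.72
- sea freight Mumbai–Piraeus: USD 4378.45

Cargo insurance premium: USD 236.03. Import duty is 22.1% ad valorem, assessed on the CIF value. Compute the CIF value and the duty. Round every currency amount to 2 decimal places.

CIF = FCA price + pre-shipment costs + freight + insurance
CIF = 316810.92 + 663.72 + 4378.45 + 236.03 = 322089.12
Import duty = 322089.12 × 22.1% = 71181.70

CIF value: USD 322089.12; import duty: USD 71181.70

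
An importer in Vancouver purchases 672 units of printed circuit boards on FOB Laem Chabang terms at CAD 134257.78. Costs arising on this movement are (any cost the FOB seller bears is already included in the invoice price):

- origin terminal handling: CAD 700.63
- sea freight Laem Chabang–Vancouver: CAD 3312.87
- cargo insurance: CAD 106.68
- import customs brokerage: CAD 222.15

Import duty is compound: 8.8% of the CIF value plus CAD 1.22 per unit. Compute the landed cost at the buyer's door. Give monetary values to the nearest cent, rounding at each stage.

Total landed cost: CAD 150834.93

FOB: the seller bears costs until goods are on board at the origin port; the buyer bears freight, insurance and all costs thereafter.
Already in the invoice (seller's account under FOB): origin terminal — exclude.
CIF value = FOB price + freight + insurance = 134257.78 + 3312.87 + 106.68 = 137677.33
Ad valorem component: 137677.33 × 8.8% = 12115.61
Specific component: 672 × 1.22 = 819.84
Import duty = 12115.61 + 819.84 = 12935.45
Buyer bears: freight 3312.87 + insurance 106.68 + brokerage 222.15 + duty 12935.45 = 16577.15
Landed cost = invoice 134257.78 + 16577.15 = 150834.93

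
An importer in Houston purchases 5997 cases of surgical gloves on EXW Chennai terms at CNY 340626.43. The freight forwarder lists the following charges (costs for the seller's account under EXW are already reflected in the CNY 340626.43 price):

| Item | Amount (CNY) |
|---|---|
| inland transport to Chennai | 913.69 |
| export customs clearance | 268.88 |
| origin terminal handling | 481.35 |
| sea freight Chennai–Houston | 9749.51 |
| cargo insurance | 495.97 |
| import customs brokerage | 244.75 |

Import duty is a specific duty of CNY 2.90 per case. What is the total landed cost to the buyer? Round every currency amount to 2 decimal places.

Total landed cost: CNY 370171.88

EXW: the seller makes goods available at their premises; the buyer bears all onward costs.
CIF value = EXW price + inland to port + export clearance + origin terminal + freight + insurance = 340626.43 + 913.69 + 268.88 + 481.35 + 9749.51 + 495.97 = 352535.83
Import duty = 5997 × 2.90 = 17391.30
Buyer bears: inland to port 913.69 + export clearance 268.88 + origin terminal 481.35 + freight 9749.51 + insurance 495.97 + brokerage 244.75 + duty 17391.30 = 29545.45
Landed cost = invoice 340626.43 + 29545.45 = 370171.88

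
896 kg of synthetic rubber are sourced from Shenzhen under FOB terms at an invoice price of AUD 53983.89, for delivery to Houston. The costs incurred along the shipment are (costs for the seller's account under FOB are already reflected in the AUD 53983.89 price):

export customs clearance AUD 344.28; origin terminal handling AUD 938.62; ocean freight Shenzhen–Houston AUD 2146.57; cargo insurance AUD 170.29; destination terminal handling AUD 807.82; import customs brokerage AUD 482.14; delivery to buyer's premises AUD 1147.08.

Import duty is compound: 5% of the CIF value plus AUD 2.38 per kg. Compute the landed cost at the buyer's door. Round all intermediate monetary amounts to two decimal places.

FOB: the seller bears costs until goods are on board at the origin port; the buyer bears freight, insurance and all costs thereafter.
Already in the invoice (seller's account under FOB): export clearance, origin terminal — exclude.
CIF value = FOB price + freight + insurance = 53983.89 + 2146.57 + 170.29 = 56300.75
Ad valorem component: 56300.75 × 5% = 2815.04
Specific component: 896 × 2.38 = 2132.48
Import duty = 2815.04 + 2132.48 = 4947.52
Buyer bears: freight 2146.57 + insurance 170.29 + destination terminal 807.82 + brokerage 482.14 + delivery 1147.08 + duty 4947.52 = 9701.42
Landed cost = invoice 53983.89 + 9701.42 = 63685.31

Total landed cost: AUD 63685.31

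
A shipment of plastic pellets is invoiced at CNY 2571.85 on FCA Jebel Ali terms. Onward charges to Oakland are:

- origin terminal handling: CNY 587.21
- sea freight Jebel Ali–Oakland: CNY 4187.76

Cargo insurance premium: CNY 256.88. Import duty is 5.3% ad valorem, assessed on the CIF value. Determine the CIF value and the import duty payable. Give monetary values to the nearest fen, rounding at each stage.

CIF = FCA price + pre-shipment costs + freight + insurance
CIF = 2571.85 + 587.21 + 4187.76 + 256.88 = 7603.70
Import duty = 7603.70 × 5.3% = 403.00

CIF value: CNY 7603.70; import duty: CNY 403.00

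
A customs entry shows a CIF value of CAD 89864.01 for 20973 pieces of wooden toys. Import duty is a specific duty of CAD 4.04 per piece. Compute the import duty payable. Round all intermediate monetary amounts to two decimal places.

Import duty = 20973 × 4.04 = 84730.92

Import duty: CAD 84730.92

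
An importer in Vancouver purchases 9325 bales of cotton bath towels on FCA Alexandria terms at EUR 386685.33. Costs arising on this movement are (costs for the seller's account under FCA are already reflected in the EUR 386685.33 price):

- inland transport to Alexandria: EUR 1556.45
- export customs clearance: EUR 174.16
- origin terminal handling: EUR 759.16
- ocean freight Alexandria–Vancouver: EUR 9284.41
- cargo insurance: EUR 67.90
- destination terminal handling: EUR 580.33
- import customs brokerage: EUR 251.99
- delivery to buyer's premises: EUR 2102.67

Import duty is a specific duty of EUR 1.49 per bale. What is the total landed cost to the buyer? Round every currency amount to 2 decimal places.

FCA: the seller delivers export-cleared goods to the carrier; the buyer bears costs from that point.
Already in the invoice (seller's account under FCA): inland to port, export clearance — exclude.
CIF value = FCA price + origin terminal + freight + insurance = 386685.33 + 759.16 + 9284.41 + 67.90 = 396796.80
Import duty = 9325 × 1.49 = 13894.25
Buyer bears: origin terminal 759.16 + freight 9284.41 + insurance 67.90 + destination terminal 580.33 + brokerage 251.99 + delivery 2102.67 + duty 13894.25 = 26940.71
Landed cost = invoice 386685.33 + 26940.71 = 413626.04

Total landed cost: EUR 413626.04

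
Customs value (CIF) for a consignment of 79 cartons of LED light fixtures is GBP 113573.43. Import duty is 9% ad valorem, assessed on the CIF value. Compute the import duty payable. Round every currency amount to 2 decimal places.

Import duty: GBP 10221.61

Import duty = 113573.43 × 9% = 10221.61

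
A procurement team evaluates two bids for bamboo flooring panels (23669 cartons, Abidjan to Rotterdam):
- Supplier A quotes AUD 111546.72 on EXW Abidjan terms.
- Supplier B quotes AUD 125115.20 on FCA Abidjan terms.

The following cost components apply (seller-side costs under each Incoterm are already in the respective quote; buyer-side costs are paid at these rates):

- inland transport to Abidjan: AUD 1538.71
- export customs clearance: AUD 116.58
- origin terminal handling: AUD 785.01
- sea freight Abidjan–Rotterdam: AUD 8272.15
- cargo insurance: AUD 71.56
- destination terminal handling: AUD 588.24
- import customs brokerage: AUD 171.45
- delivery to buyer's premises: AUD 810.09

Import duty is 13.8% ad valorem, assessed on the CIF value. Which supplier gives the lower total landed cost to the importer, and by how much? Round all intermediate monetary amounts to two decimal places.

Supplier A (EXW):
CIF value = EXW price + inland to port + export clearance + origin terminal + freight + insurance = 111546.72 + 1538.71 + 116.58 + 785.01 + 8272.15 + 71.56 = 122330.73
Import duty = 122330.73 × 13.8% = 16881.64
Buyer bears (A): 1538.71 + 116.58 + 785.01 + 8272.15 + 71.56 + 588.24 + 171.45 + 810.09 = 12353.79
Landed cost (A) = invoice 111546.72 + 12353.79 + duty 16881.64 = 140782.15
Supplier B (FCA):
CIF value = FCA price + origin terminal + freight + insurance = 125115.20 + 785.01 + 8272.15 + 71.56 = 134243.92
Import duty = 134243.92 × 13.8% = 18525.66
Buyer bears (B): 785.01 + 8272.15 + 71.56 + 588.24 + 171.45 + 810.09 = 10698.50
Landed cost (B) = invoice 125115.20 + 10698.50 + duty 18525.66 = 154339.36
Difference = |140782.15 − 154339.36| = 13557.21

Supplier A is cheaper by AUD 13557.21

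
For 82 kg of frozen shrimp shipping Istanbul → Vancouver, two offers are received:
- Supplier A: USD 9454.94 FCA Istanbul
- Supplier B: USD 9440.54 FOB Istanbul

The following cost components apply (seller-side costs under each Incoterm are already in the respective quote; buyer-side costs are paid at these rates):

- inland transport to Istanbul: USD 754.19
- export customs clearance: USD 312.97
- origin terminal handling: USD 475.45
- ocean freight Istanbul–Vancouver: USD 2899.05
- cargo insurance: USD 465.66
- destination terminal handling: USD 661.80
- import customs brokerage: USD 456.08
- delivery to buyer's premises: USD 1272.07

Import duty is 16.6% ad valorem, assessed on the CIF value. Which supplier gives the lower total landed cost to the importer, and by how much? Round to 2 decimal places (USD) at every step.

Supplier B is cheaper by USD 571.17

Supplier A (FCA):
CIF value = FCA price + origin terminal + freight + insurance = 9454.94 + 475.45 + 2899.05 + 465.66 = 13295.10
Import duty = 13295.10 × 16.6% = 2206.99
Buyer bears (A): 475.45 + 2899.05 + 465.66 + 661.80 + 456.08 + 1272.07 = 6230.11
Landed cost (A) = invoice 9454.94 + 6230.11 + duty 2206.99 = 17892.04
Supplier B (FOB):
CIF value = FOB price + freight + insurance = 9440.54 + 2899.05 + 465.66 = 12805.25
Import duty = 12805.25 × 16.6% = 2125.67
Buyer bears (B): 2899.05 + 465.66 + 661.80 + 456.08 + 1272.07 = 5754.66
Landed cost (B) = invoice 9440.54 + 5754.66 + duty 2125.67 = 17320.87
Difference = |17892.04 − 17320.87| = 571.17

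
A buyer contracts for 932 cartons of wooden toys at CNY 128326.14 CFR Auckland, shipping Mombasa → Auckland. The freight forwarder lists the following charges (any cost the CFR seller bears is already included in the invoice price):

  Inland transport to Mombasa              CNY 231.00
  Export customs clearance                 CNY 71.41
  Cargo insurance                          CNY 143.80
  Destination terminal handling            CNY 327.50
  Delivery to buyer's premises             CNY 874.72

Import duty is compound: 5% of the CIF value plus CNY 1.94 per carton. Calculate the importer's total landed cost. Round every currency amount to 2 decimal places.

CFR: the seller pays costs through ocean freight to the destination port, but not insurance.
Already in the invoice (seller's account under CFR): inland to port, export clearance — exclude.
CIF value = CFR price + insurance = 128326.14 + 143.80 = 128469.94
Ad valorem component: 128469.94 × 5% = 6423.50
Specific component: 932 × 1.94 = 1808.08
Import duty = 6423.50 + 1808.08 = 8231.58
Buyer bears: insurance 143.80 + destination terminal 327.50 + delivery 874.72 + duty 8231.58 = 9577.60
Landed cost = invoice 128326.14 + 9577.60 = 137903.74

Total landed cost: CNY 137903.74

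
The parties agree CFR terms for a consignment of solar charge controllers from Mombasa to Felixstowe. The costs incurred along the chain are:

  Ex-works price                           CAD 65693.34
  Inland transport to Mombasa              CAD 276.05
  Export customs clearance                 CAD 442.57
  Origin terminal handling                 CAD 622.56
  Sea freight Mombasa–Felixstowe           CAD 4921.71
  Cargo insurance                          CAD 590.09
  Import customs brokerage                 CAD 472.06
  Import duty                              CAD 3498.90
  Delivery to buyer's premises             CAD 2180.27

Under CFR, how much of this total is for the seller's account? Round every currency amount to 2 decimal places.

Seller's account: CAD 71956.23

CFR: the seller pays costs through ocean freight to the destination port, but not insurance.
Seller's account: goods 65693.34 + inland to port 276.05 + export clearance 442.57 + origin terminal 622.56 + freight 4921.71 = 71956.23
Buyer's account: insurance 590.09 + brokerage 472.06 + duty 3498.90 + delivery 2180.27 = 6741.32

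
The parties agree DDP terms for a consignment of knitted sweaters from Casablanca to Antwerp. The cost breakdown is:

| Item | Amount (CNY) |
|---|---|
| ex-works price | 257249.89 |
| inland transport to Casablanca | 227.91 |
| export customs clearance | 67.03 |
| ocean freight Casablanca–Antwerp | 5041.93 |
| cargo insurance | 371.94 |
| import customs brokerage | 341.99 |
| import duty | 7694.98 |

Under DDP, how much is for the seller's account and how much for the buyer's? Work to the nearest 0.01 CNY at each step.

Seller: CNY 270995.67; buyer: CNY 0.00

DDP: the seller bears all costs including import duty.
Seller's account: goods 257249.89 + inland to port 227.91 + export clearance 67.03 + freight 5041.93 + insurance 371.94 + brokerage 341.99 + duty 7694.98 = 270995.67
Buyer's account: 0.00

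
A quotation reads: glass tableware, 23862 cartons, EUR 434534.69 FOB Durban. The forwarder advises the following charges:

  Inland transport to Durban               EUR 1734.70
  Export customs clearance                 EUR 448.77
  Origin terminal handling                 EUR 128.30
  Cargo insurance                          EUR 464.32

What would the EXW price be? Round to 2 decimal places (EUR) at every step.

EXW price: EUR 432222.92

Not relevant to the conversion: insurance — on the buyer under both terms; not part of either seller's price.
From FOB to EXW, the seller no longer bears: inland to port, export clearance, origin terminal.
EXW price = 434534.69 − 1734.70 − 448.77 − 128.30 = 432222.92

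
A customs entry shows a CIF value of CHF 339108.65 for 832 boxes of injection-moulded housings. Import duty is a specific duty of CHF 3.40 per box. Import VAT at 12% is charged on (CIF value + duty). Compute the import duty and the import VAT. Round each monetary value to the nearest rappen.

Import duty: CHF 2828.80; import VAT: CHF 41032.49

Import duty = 832 × 3.40 = 2828.80
VAT base = CIF + duty = 339108.65 + 2828.80 = 341937.45
Import VAT = 341937.45 × 12% = 41032.49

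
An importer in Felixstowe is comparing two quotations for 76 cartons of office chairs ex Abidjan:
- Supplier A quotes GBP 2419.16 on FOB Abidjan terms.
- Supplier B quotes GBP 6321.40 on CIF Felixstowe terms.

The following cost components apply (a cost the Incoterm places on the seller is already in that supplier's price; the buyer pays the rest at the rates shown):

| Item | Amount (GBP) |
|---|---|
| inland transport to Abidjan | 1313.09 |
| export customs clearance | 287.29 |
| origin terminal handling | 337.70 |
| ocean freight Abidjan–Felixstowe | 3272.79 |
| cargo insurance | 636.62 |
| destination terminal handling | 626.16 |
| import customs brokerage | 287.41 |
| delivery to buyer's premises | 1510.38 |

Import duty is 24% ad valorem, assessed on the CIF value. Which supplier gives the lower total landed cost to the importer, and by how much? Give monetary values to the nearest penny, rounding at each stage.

Supplier B is cheaper by GBP 8.89

Supplier A (FOB):
CIF value = FOB price + freight + insurance = 2419.16 + 3272.79 + 636.62 = 6328.57
Import duty = 6328.57 × 24% = 1518.86
Buyer bears (A): 3272.79 + 636.62 + 626.16 + 287.41 + 1510.38 = 6333.36
Landed cost (A) = invoice 2419.16 + 6333.36 + duty 1518.86 = 10271.38
Supplier B (CIF):
The CIF price already equals the CIF value: 6321.40
Import duty = 6321.40 × 24% = 1517.14
Buyer bears (B): 626.16 + 287.41 + 1510.38 = 2423.95
Landed cost (B) = invoice 6321.40 + 2423.95 + duty 1517.14 = 10262.49
Difference = |10271.38 − 10262.49| = 8.89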